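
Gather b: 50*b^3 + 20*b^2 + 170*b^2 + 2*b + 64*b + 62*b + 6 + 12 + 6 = 50*b^3 + 190*b^2 + 128*b + 24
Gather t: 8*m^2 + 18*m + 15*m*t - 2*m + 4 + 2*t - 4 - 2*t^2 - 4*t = 8*m^2 + 16*m - 2*t^2 + t*(15*m - 2)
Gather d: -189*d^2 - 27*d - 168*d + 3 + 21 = -189*d^2 - 195*d + 24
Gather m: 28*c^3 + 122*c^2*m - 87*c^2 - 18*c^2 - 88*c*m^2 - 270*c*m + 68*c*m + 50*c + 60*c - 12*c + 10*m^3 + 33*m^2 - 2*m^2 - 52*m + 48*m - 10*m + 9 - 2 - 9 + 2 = 28*c^3 - 105*c^2 + 98*c + 10*m^3 + m^2*(31 - 88*c) + m*(122*c^2 - 202*c - 14)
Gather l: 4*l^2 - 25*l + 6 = 4*l^2 - 25*l + 6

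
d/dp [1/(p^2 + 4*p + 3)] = 2*(-p - 2)/(p^2 + 4*p + 3)^2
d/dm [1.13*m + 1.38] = 1.13000000000000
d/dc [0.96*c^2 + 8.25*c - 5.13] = 1.92*c + 8.25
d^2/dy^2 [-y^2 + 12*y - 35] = -2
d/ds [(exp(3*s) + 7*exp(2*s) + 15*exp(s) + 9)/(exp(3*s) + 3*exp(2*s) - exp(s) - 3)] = -4*exp(s)/(exp(2*s) - 2*exp(s) + 1)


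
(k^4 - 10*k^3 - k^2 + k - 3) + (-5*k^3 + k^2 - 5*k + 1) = k^4 - 15*k^3 - 4*k - 2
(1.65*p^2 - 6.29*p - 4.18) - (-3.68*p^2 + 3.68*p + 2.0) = 5.33*p^2 - 9.97*p - 6.18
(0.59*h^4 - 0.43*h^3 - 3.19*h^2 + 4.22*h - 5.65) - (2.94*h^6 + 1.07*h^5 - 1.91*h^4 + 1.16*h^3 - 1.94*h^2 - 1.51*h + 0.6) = -2.94*h^6 - 1.07*h^5 + 2.5*h^4 - 1.59*h^3 - 1.25*h^2 + 5.73*h - 6.25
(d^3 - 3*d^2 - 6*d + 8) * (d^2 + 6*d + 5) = d^5 + 3*d^4 - 19*d^3 - 43*d^2 + 18*d + 40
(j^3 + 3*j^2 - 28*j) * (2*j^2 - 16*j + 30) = 2*j^5 - 10*j^4 - 74*j^3 + 538*j^2 - 840*j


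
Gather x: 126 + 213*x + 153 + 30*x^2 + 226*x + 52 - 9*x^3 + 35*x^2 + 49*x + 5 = -9*x^3 + 65*x^2 + 488*x + 336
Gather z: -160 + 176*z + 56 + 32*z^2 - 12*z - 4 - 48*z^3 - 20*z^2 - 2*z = -48*z^3 + 12*z^2 + 162*z - 108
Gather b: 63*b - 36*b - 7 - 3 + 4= 27*b - 6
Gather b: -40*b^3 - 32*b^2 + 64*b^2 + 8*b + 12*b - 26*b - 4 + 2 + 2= -40*b^3 + 32*b^2 - 6*b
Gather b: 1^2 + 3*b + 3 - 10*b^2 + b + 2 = -10*b^2 + 4*b + 6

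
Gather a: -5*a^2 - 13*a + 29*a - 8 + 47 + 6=-5*a^2 + 16*a + 45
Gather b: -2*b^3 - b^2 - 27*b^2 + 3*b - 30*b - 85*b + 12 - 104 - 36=-2*b^3 - 28*b^2 - 112*b - 128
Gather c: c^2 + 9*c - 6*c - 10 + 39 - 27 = c^2 + 3*c + 2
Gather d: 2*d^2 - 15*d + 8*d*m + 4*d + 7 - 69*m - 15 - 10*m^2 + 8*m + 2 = 2*d^2 + d*(8*m - 11) - 10*m^2 - 61*m - 6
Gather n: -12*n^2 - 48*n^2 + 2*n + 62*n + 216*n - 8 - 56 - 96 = -60*n^2 + 280*n - 160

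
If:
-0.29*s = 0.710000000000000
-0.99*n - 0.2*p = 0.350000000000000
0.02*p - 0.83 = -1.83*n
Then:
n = 0.50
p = -4.22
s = -2.45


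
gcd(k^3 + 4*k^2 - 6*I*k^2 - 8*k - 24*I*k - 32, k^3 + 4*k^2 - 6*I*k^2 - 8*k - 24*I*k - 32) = k^3 + k^2*(4 - 6*I) + k*(-8 - 24*I) - 32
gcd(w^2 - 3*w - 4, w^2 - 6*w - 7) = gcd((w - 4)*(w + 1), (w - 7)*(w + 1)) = w + 1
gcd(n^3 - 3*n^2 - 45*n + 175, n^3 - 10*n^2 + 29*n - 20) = n - 5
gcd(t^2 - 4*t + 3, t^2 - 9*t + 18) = t - 3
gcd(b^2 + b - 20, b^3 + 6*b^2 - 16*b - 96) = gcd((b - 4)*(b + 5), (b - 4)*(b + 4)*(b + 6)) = b - 4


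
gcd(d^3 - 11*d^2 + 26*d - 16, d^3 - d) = d - 1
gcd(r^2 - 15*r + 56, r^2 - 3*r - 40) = r - 8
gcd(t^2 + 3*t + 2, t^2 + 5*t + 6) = t + 2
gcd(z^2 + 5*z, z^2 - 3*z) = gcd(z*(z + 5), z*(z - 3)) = z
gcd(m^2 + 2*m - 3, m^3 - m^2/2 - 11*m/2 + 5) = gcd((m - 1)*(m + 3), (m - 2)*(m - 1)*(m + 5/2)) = m - 1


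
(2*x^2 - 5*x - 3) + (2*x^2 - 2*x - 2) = 4*x^2 - 7*x - 5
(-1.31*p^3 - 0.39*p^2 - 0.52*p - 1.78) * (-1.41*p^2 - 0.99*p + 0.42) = 1.8471*p^5 + 1.8468*p^4 + 0.5691*p^3 + 2.8608*p^2 + 1.5438*p - 0.7476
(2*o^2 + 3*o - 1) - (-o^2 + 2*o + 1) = 3*o^2 + o - 2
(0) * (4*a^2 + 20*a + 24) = 0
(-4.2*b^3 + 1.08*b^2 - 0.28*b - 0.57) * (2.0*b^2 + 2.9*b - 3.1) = -8.4*b^5 - 10.02*b^4 + 15.592*b^3 - 5.3*b^2 - 0.785*b + 1.767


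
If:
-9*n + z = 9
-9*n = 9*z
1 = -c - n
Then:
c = -1/10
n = -9/10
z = 9/10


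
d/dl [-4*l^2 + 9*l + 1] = 9 - 8*l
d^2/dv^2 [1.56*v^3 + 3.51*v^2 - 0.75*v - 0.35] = 9.36*v + 7.02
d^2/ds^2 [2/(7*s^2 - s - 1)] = 4*(49*s^2 - 7*s - (14*s - 1)^2 - 7)/(-7*s^2 + s + 1)^3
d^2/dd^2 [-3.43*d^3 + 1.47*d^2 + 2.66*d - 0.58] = 2.94 - 20.58*d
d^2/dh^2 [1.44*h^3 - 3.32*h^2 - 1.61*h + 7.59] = 8.64*h - 6.64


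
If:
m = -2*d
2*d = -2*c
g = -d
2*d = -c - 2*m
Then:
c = 0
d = 0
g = 0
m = 0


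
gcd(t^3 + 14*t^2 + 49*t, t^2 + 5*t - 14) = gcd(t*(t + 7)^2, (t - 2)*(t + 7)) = t + 7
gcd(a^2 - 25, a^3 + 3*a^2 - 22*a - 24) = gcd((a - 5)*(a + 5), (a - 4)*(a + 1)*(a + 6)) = 1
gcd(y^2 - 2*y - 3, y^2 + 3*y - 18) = y - 3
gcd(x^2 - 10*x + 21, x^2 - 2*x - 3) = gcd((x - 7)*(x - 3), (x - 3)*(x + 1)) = x - 3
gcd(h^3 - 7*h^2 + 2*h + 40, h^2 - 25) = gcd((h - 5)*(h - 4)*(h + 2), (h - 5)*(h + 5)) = h - 5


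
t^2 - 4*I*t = t*(t - 4*I)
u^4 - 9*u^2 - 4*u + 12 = (u - 3)*(u - 1)*(u + 2)^2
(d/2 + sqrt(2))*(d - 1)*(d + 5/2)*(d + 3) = d^4/2 + sqrt(2)*d^3 + 9*d^3/4 + d^2 + 9*sqrt(2)*d^2/2 - 15*d/4 + 2*sqrt(2)*d - 15*sqrt(2)/2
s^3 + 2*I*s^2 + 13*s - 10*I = (s - 2*I)*(s - I)*(s + 5*I)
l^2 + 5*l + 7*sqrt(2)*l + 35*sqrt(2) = (l + 5)*(l + 7*sqrt(2))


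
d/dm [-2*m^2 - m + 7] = -4*m - 1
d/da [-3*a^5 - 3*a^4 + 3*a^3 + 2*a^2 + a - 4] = -15*a^4 - 12*a^3 + 9*a^2 + 4*a + 1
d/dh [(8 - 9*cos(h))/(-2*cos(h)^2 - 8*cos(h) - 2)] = (9*cos(h)^2 - 16*cos(h) - 41)*sin(h)/(2*(cos(h)^2 + 4*cos(h) + 1)^2)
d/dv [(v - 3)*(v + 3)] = 2*v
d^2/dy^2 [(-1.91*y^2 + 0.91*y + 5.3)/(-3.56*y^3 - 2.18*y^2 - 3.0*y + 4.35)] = (48.413152*y^6 - 69.197856*y^5 - 970.807728*y^4 - 258.214768*y^3 - 551.18226*y^2 - 752.20398*y - 147.38685)/(45.118016*y^9 + 82.885344*y^8 + 164.818032*y^7 - 15.335848*y^6 - 63.66528*y^5 - 281.90682*y^4 + 58.3982999999999*y^3 + 6.30314999999999*y^2 + 170.3025*y - 82.312875)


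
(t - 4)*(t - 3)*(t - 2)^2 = t^4 - 11*t^3 + 44*t^2 - 76*t + 48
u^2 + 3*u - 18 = (u - 3)*(u + 6)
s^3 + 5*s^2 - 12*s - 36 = (s - 3)*(s + 2)*(s + 6)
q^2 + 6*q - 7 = (q - 1)*(q + 7)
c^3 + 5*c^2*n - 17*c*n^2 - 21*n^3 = (c - 3*n)*(c + n)*(c + 7*n)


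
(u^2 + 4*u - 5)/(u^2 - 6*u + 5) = (u + 5)/(u - 5)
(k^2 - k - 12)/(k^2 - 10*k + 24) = (k + 3)/(k - 6)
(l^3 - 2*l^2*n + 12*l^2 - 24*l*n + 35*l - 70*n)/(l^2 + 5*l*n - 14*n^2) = (l^2 + 12*l + 35)/(l + 7*n)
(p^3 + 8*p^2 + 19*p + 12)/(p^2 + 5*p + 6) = (p^2 + 5*p + 4)/(p + 2)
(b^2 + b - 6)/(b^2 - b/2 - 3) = 2*(b + 3)/(2*b + 3)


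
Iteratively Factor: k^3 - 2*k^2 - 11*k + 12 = (k - 4)*(k^2 + 2*k - 3) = (k - 4)*(k - 1)*(k + 3)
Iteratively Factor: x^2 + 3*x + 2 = (x + 1)*(x + 2)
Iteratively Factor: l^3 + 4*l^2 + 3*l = (l)*(l^2 + 4*l + 3) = l*(l + 1)*(l + 3)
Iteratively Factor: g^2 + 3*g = (g)*(g + 3)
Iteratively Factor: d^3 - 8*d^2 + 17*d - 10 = (d - 2)*(d^2 - 6*d + 5) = (d - 2)*(d - 1)*(d - 5)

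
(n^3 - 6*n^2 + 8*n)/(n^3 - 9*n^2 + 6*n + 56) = n*(n - 2)/(n^2 - 5*n - 14)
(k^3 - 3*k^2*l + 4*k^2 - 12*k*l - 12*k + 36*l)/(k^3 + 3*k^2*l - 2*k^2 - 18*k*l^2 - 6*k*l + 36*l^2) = (k + 6)/(k + 6*l)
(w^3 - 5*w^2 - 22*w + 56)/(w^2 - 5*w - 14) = (w^2 + 2*w - 8)/(w + 2)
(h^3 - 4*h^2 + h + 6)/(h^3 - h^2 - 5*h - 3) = (h - 2)/(h + 1)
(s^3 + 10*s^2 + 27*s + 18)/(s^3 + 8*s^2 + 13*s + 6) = (s + 3)/(s + 1)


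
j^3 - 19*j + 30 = (j - 3)*(j - 2)*(j + 5)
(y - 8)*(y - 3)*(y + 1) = y^3 - 10*y^2 + 13*y + 24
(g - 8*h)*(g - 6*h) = g^2 - 14*g*h + 48*h^2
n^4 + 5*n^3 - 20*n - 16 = (n - 2)*(n + 1)*(n + 2)*(n + 4)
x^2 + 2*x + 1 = (x + 1)^2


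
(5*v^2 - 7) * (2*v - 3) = 10*v^3 - 15*v^2 - 14*v + 21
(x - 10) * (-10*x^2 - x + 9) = -10*x^3 + 99*x^2 + 19*x - 90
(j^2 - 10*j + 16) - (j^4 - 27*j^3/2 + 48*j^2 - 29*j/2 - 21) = -j^4 + 27*j^3/2 - 47*j^2 + 9*j/2 + 37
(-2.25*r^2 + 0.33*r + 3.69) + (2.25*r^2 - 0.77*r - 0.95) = 2.74 - 0.44*r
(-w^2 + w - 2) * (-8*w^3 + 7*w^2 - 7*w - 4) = 8*w^5 - 15*w^4 + 30*w^3 - 17*w^2 + 10*w + 8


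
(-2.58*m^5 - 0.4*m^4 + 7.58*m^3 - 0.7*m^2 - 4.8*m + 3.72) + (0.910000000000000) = -2.58*m^5 - 0.4*m^4 + 7.58*m^3 - 0.7*m^2 - 4.8*m + 4.63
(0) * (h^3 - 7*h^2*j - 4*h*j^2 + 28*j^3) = 0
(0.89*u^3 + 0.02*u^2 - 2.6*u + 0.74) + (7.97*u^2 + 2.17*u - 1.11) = 0.89*u^3 + 7.99*u^2 - 0.43*u - 0.37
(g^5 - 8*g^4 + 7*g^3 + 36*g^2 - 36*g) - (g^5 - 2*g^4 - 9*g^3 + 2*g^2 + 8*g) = -6*g^4 + 16*g^3 + 34*g^2 - 44*g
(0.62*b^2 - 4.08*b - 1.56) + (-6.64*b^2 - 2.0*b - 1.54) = -6.02*b^2 - 6.08*b - 3.1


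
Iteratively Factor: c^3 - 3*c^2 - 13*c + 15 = (c - 1)*(c^2 - 2*c - 15) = (c - 5)*(c - 1)*(c + 3)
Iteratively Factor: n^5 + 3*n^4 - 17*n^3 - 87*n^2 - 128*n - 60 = (n + 2)*(n^4 + n^3 - 19*n^2 - 49*n - 30) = (n + 2)*(n + 3)*(n^3 - 2*n^2 - 13*n - 10) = (n + 2)^2*(n + 3)*(n^2 - 4*n - 5) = (n - 5)*(n + 2)^2*(n + 3)*(n + 1)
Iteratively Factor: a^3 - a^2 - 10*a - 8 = (a + 2)*(a^2 - 3*a - 4) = (a - 4)*(a + 2)*(a + 1)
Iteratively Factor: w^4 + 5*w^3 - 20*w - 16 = (w + 4)*(w^3 + w^2 - 4*w - 4) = (w + 1)*(w + 4)*(w^2 - 4) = (w - 2)*(w + 1)*(w + 4)*(w + 2)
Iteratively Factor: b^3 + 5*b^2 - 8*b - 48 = (b + 4)*(b^2 + b - 12) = (b - 3)*(b + 4)*(b + 4)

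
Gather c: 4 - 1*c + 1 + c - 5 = 0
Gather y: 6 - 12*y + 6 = 12 - 12*y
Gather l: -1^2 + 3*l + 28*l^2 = 28*l^2 + 3*l - 1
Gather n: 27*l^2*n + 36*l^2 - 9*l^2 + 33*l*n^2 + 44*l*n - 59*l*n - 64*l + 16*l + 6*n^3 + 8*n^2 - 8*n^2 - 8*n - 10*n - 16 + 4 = 27*l^2 + 33*l*n^2 - 48*l + 6*n^3 + n*(27*l^2 - 15*l - 18) - 12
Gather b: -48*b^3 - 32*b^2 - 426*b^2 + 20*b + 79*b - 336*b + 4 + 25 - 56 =-48*b^3 - 458*b^2 - 237*b - 27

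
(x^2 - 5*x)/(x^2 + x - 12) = x*(x - 5)/(x^2 + x - 12)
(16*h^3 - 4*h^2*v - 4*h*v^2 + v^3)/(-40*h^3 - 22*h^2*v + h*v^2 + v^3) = (8*h^2 - 6*h*v + v^2)/(-20*h^2 - h*v + v^2)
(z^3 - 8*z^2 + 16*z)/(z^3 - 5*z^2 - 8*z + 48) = z/(z + 3)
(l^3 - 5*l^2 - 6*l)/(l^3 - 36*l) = (l + 1)/(l + 6)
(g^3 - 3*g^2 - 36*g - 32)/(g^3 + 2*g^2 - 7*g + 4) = (g^2 - 7*g - 8)/(g^2 - 2*g + 1)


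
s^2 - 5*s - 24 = (s - 8)*(s + 3)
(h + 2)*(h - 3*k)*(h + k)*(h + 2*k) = h^4 + 2*h^3 - 7*h^2*k^2 - 6*h*k^3 - 14*h*k^2 - 12*k^3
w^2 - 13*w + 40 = (w - 8)*(w - 5)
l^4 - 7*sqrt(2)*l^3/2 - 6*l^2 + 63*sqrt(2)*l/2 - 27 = (l - 3)*(l + 3)*(l - 3*sqrt(2))*(l - sqrt(2)/2)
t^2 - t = t*(t - 1)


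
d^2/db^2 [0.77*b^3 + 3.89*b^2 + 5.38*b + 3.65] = 4.62*b + 7.78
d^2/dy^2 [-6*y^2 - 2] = -12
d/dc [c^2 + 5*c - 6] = 2*c + 5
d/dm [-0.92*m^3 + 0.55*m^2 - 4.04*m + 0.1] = -2.76*m^2 + 1.1*m - 4.04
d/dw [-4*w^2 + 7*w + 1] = 7 - 8*w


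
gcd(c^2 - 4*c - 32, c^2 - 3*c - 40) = c - 8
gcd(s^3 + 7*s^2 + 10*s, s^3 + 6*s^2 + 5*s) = s^2 + 5*s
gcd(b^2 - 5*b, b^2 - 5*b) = b^2 - 5*b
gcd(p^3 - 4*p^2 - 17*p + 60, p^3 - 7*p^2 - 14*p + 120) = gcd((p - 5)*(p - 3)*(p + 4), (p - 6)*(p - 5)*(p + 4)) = p^2 - p - 20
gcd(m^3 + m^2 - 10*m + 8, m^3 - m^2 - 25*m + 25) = m - 1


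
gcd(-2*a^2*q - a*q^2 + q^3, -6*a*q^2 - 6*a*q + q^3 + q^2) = q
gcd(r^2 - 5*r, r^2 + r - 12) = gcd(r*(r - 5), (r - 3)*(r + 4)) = 1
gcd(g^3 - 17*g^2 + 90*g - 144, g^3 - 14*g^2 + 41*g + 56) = g - 8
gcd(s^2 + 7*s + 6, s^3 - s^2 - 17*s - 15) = s + 1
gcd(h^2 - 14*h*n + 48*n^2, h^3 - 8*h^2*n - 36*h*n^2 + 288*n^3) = h^2 - 14*h*n + 48*n^2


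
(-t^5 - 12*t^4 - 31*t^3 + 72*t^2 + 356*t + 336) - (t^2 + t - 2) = -t^5 - 12*t^4 - 31*t^3 + 71*t^2 + 355*t + 338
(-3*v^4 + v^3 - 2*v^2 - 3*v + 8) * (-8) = 24*v^4 - 8*v^3 + 16*v^2 + 24*v - 64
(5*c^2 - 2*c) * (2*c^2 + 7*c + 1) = 10*c^4 + 31*c^3 - 9*c^2 - 2*c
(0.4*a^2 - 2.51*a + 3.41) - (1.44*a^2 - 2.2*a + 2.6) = -1.04*a^2 - 0.31*a + 0.81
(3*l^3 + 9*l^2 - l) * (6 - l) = -3*l^4 + 9*l^3 + 55*l^2 - 6*l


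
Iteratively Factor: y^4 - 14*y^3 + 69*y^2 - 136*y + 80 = (y - 1)*(y^3 - 13*y^2 + 56*y - 80) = (y - 5)*(y - 1)*(y^2 - 8*y + 16) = (y - 5)*(y - 4)*(y - 1)*(y - 4)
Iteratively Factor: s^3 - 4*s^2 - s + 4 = (s - 4)*(s^2 - 1) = (s - 4)*(s - 1)*(s + 1)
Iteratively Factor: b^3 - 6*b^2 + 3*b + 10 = (b + 1)*(b^2 - 7*b + 10) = (b - 2)*(b + 1)*(b - 5)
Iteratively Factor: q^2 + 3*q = (q + 3)*(q)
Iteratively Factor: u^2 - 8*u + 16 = (u - 4)*(u - 4)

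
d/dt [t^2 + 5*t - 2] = 2*t + 5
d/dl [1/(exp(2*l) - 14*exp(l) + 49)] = 2*(7 - exp(l))*exp(l)/(exp(2*l) - 14*exp(l) + 49)^2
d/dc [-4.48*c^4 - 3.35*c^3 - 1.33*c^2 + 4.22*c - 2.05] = -17.92*c^3 - 10.05*c^2 - 2.66*c + 4.22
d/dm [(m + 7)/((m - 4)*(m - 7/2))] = 2*(-2*m^2 - 28*m + 133)/(4*m^4 - 60*m^3 + 337*m^2 - 840*m + 784)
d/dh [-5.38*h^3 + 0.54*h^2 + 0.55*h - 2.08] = -16.14*h^2 + 1.08*h + 0.55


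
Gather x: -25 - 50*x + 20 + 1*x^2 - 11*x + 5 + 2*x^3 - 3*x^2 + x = 2*x^3 - 2*x^2 - 60*x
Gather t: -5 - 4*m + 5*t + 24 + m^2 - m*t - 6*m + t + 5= m^2 - 10*m + t*(6 - m) + 24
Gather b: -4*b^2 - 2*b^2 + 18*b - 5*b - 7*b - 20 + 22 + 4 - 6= -6*b^2 + 6*b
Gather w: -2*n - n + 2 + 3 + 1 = 6 - 3*n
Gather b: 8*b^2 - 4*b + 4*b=8*b^2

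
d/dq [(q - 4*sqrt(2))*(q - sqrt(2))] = 2*q - 5*sqrt(2)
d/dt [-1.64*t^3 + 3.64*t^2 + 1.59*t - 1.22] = -4.92*t^2 + 7.28*t + 1.59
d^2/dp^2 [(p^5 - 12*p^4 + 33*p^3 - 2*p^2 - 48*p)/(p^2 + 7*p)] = 2*(3*p^4 + 44*p^3 + 42*p^2 - 1764*p + 1583)/(p^3 + 21*p^2 + 147*p + 343)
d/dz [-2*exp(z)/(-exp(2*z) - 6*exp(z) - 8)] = 2*(8 - exp(2*z))*exp(z)/(exp(4*z) + 12*exp(3*z) + 52*exp(2*z) + 96*exp(z) + 64)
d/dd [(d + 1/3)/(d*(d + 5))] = (-3*d^2 - 2*d - 5)/(3*d^2*(d^2 + 10*d + 25))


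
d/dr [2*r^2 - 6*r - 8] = 4*r - 6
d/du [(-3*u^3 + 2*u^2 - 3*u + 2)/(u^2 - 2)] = 3*(-u^4 + 7*u^2 - 4*u + 2)/(u^4 - 4*u^2 + 4)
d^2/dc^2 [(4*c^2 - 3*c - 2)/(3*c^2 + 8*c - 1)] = 2*(-123*c^3 - 18*c^2 - 171*c - 154)/(27*c^6 + 216*c^5 + 549*c^4 + 368*c^3 - 183*c^2 + 24*c - 1)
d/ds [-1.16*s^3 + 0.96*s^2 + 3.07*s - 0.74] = -3.48*s^2 + 1.92*s + 3.07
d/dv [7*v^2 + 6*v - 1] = 14*v + 6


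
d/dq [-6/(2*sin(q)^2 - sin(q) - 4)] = 6*(4*sin(q) - 1)*cos(q)/(sin(q) + cos(2*q) + 3)^2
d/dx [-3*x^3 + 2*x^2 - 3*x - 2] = -9*x^2 + 4*x - 3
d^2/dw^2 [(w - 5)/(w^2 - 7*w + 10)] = 2/(w^3 - 6*w^2 + 12*w - 8)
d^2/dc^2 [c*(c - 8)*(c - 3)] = 6*c - 22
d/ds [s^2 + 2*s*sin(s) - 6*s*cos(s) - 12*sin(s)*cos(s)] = 6*s*sin(s) + 2*s*cos(s) + 2*s + 2*sin(s) - 6*cos(s) - 12*cos(2*s)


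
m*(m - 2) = m^2 - 2*m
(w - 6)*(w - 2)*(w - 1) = w^3 - 9*w^2 + 20*w - 12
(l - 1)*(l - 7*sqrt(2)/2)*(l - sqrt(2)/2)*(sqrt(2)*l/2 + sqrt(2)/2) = sqrt(2)*l^4/2 - 4*l^3 + 5*sqrt(2)*l^2/4 + 4*l - 7*sqrt(2)/4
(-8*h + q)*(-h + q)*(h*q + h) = 8*h^3*q + 8*h^3 - 9*h^2*q^2 - 9*h^2*q + h*q^3 + h*q^2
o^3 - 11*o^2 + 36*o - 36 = (o - 6)*(o - 3)*(o - 2)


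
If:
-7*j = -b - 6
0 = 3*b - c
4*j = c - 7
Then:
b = 73/17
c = 219/17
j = 25/17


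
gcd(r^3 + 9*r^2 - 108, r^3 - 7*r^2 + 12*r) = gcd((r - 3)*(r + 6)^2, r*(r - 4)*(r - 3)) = r - 3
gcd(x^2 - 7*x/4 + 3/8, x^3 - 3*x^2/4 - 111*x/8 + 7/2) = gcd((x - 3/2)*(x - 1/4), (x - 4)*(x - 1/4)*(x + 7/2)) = x - 1/4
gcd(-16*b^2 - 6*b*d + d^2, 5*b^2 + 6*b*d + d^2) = 1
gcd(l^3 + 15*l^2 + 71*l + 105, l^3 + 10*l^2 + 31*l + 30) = l^2 + 8*l + 15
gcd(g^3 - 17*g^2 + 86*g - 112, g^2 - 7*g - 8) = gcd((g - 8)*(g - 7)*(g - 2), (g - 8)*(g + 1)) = g - 8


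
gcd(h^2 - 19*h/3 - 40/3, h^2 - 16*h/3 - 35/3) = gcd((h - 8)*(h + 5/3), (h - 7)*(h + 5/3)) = h + 5/3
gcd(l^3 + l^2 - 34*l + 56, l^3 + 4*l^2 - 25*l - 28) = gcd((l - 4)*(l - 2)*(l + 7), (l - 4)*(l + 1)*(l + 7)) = l^2 + 3*l - 28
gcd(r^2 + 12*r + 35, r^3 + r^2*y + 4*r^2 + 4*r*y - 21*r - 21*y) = r + 7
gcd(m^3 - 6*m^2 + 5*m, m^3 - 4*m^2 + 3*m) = m^2 - m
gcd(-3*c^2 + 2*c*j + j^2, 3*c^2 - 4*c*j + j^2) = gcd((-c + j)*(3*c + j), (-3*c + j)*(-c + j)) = c - j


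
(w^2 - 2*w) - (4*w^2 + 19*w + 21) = -3*w^2 - 21*w - 21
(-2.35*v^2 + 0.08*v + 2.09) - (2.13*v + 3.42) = -2.35*v^2 - 2.05*v - 1.33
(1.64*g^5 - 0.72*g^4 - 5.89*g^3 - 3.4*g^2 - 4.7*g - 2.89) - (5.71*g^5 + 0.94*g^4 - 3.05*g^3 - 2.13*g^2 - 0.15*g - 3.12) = -4.07*g^5 - 1.66*g^4 - 2.84*g^3 - 1.27*g^2 - 4.55*g + 0.23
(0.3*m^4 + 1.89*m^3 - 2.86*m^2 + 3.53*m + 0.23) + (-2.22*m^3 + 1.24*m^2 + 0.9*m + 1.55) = 0.3*m^4 - 0.33*m^3 - 1.62*m^2 + 4.43*m + 1.78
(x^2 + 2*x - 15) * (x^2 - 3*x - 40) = x^4 - x^3 - 61*x^2 - 35*x + 600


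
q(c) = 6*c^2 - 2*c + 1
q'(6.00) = 70.00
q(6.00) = 205.00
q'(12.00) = 142.00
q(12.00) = 841.00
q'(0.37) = 2.44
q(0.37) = 1.08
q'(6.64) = 77.68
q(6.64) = 252.26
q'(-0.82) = -11.84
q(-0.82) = 6.67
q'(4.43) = 51.16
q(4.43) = 109.89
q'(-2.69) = -34.28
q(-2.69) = 49.80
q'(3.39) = 38.68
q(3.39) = 63.17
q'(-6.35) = -78.20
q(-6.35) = 255.64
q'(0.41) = 2.92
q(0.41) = 1.19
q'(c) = 12*c - 2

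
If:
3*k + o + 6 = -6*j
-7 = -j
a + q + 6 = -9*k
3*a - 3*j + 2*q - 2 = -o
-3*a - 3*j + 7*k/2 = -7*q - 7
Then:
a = 1075/77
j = 7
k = -1772/539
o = -20556/539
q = 5189/539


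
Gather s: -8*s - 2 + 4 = 2 - 8*s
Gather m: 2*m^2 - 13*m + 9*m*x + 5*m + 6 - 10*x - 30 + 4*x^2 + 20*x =2*m^2 + m*(9*x - 8) + 4*x^2 + 10*x - 24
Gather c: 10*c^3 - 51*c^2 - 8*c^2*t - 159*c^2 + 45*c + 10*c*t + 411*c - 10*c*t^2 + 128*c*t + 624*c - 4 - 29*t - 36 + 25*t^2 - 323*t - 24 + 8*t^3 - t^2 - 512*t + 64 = 10*c^3 + c^2*(-8*t - 210) + c*(-10*t^2 + 138*t + 1080) + 8*t^3 + 24*t^2 - 864*t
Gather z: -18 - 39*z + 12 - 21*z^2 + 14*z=-21*z^2 - 25*z - 6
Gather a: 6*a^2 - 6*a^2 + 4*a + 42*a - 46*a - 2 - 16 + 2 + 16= 0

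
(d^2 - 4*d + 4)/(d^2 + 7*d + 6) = (d^2 - 4*d + 4)/(d^2 + 7*d + 6)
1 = 1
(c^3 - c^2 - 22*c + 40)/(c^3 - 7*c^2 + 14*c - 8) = (c + 5)/(c - 1)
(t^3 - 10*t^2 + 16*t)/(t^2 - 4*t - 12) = t*(-t^2 + 10*t - 16)/(-t^2 + 4*t + 12)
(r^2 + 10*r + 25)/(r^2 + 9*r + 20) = (r + 5)/(r + 4)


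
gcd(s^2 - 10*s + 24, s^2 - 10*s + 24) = s^2 - 10*s + 24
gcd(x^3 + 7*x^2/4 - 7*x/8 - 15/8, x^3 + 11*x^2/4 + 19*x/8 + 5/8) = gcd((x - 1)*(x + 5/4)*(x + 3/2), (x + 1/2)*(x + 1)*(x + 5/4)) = x + 5/4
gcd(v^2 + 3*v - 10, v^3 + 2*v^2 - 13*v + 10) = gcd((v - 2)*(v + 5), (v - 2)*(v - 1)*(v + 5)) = v^2 + 3*v - 10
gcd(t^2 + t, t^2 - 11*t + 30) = 1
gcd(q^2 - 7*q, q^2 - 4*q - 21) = q - 7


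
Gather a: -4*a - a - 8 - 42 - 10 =-5*a - 60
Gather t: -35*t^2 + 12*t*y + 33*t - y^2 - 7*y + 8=-35*t^2 + t*(12*y + 33) - y^2 - 7*y + 8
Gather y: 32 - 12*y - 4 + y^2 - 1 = y^2 - 12*y + 27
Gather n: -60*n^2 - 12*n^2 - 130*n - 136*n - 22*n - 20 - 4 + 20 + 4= -72*n^2 - 288*n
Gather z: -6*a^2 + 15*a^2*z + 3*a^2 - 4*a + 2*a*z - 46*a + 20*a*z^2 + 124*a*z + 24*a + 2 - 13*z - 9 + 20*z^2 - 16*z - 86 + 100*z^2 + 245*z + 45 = -3*a^2 - 26*a + z^2*(20*a + 120) + z*(15*a^2 + 126*a + 216) - 48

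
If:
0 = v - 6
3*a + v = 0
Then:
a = -2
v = 6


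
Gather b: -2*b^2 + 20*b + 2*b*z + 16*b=-2*b^2 + b*(2*z + 36)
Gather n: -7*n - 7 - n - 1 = -8*n - 8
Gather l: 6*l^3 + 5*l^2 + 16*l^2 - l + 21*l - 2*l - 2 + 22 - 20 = 6*l^3 + 21*l^2 + 18*l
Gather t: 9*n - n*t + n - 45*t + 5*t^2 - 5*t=10*n + 5*t^2 + t*(-n - 50)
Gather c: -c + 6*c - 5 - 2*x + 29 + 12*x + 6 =5*c + 10*x + 30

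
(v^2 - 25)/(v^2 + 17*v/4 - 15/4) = 4*(v - 5)/(4*v - 3)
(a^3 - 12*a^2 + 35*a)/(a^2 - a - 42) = a*(a - 5)/(a + 6)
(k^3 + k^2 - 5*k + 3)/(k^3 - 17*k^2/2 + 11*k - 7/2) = 2*(k^2 + 2*k - 3)/(2*k^2 - 15*k + 7)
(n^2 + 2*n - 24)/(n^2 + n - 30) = (n - 4)/(n - 5)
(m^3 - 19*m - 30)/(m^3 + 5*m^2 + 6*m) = (m - 5)/m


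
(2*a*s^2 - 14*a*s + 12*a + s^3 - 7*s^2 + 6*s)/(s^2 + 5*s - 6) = (2*a*s - 12*a + s^2 - 6*s)/(s + 6)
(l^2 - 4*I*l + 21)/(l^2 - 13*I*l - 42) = (l + 3*I)/(l - 6*I)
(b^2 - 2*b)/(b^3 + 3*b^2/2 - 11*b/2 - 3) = 2*b/(2*b^2 + 7*b + 3)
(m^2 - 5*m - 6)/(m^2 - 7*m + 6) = (m + 1)/(m - 1)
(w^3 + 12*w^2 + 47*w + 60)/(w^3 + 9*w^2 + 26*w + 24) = (w + 5)/(w + 2)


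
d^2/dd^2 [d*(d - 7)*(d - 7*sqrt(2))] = 6*d - 14*sqrt(2) - 14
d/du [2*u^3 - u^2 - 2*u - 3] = 6*u^2 - 2*u - 2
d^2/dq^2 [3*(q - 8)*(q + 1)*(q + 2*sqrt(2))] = 18*q - 42 + 12*sqrt(2)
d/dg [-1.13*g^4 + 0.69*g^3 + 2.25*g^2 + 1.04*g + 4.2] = -4.52*g^3 + 2.07*g^2 + 4.5*g + 1.04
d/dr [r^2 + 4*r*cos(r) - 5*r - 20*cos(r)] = -4*r*sin(r) + 2*r + 20*sin(r) + 4*cos(r) - 5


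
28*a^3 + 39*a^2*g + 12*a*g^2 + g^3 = (a + g)*(4*a + g)*(7*a + g)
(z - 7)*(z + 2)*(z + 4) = z^3 - z^2 - 34*z - 56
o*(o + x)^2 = o^3 + 2*o^2*x + o*x^2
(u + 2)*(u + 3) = u^2 + 5*u + 6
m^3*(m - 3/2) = m^4 - 3*m^3/2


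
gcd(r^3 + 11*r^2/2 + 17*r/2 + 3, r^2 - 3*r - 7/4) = r + 1/2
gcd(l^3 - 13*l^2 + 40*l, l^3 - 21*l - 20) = l - 5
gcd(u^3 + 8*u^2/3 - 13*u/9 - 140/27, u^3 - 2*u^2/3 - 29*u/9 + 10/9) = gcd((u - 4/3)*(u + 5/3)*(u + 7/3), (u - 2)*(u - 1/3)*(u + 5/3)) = u + 5/3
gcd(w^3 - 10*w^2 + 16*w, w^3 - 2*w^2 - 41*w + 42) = 1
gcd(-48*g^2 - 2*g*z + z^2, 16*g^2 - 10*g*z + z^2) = -8*g + z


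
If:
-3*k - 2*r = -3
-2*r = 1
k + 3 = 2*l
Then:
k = 4/3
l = 13/6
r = -1/2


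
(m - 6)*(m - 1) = m^2 - 7*m + 6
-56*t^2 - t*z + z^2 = (-8*t + z)*(7*t + z)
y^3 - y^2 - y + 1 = (y - 1)^2*(y + 1)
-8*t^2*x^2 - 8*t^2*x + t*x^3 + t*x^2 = x*(-8*t + x)*(t*x + t)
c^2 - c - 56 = (c - 8)*(c + 7)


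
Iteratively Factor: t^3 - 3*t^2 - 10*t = (t + 2)*(t^2 - 5*t) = (t - 5)*(t + 2)*(t)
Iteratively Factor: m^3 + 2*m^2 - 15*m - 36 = (m + 3)*(m^2 - m - 12) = (m - 4)*(m + 3)*(m + 3)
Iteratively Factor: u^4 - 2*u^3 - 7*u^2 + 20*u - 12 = (u - 2)*(u^3 - 7*u + 6) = (u - 2)^2*(u^2 + 2*u - 3) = (u - 2)^2*(u - 1)*(u + 3)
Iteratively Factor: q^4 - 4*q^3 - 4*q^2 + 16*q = (q + 2)*(q^3 - 6*q^2 + 8*q) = (q - 4)*(q + 2)*(q^2 - 2*q) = q*(q - 4)*(q + 2)*(q - 2)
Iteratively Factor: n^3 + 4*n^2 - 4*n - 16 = (n - 2)*(n^2 + 6*n + 8) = (n - 2)*(n + 4)*(n + 2)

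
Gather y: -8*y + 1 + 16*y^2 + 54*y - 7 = 16*y^2 + 46*y - 6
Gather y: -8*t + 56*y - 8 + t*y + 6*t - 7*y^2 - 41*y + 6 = -2*t - 7*y^2 + y*(t + 15) - 2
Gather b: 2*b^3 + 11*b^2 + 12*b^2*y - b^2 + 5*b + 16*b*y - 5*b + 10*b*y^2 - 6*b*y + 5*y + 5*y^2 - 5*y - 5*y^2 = 2*b^3 + b^2*(12*y + 10) + b*(10*y^2 + 10*y)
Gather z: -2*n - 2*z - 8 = -2*n - 2*z - 8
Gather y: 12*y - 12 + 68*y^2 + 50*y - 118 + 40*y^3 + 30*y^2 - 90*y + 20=40*y^3 + 98*y^2 - 28*y - 110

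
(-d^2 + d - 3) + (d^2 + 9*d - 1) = 10*d - 4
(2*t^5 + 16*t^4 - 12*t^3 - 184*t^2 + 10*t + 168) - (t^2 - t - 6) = 2*t^5 + 16*t^4 - 12*t^3 - 185*t^2 + 11*t + 174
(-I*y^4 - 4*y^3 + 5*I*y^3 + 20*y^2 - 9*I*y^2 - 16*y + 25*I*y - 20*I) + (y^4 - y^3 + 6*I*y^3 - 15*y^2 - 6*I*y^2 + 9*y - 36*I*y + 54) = y^4 - I*y^4 - 5*y^3 + 11*I*y^3 + 5*y^2 - 15*I*y^2 - 7*y - 11*I*y + 54 - 20*I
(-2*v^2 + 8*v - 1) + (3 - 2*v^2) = -4*v^2 + 8*v + 2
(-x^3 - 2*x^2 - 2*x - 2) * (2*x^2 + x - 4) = -2*x^5 - 5*x^4 - 2*x^3 + 2*x^2 + 6*x + 8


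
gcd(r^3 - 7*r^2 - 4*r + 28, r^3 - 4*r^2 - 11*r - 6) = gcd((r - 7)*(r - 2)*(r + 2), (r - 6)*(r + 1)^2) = 1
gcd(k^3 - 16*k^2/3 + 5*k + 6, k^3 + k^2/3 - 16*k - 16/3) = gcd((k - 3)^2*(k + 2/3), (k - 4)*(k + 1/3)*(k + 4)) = 1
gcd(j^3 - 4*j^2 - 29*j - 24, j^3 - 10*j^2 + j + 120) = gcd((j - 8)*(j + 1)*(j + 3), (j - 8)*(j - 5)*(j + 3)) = j^2 - 5*j - 24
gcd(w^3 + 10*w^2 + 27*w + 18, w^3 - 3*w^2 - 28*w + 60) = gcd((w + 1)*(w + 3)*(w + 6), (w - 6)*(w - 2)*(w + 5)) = 1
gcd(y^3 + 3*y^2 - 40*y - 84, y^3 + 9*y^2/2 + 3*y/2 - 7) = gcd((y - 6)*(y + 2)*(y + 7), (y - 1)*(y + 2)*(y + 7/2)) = y + 2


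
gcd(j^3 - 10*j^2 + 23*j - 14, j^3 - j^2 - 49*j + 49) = j^2 - 8*j + 7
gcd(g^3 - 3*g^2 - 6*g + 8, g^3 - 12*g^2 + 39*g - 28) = g^2 - 5*g + 4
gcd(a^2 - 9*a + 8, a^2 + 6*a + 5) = 1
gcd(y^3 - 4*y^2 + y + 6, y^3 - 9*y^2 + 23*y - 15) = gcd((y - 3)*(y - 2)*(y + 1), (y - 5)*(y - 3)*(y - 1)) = y - 3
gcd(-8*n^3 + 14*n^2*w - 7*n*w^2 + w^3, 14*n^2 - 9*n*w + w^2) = -2*n + w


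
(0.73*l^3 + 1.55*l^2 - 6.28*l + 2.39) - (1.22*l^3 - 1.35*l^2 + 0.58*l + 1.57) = -0.49*l^3 + 2.9*l^2 - 6.86*l + 0.82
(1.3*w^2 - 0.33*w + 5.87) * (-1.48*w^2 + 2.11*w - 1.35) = -1.924*w^4 + 3.2314*w^3 - 11.1389*w^2 + 12.8312*w - 7.9245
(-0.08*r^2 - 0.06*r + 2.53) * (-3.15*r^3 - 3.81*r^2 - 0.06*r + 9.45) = 0.252*r^5 + 0.4938*r^4 - 7.7361*r^3 - 10.3917*r^2 - 0.7188*r + 23.9085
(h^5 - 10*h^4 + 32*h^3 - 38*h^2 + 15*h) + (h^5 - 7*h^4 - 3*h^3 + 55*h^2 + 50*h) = 2*h^5 - 17*h^4 + 29*h^3 + 17*h^2 + 65*h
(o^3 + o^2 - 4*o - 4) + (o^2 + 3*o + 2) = o^3 + 2*o^2 - o - 2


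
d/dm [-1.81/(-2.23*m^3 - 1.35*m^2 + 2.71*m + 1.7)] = (-12.1089*m^2 - 4.887*m + 4.9051)/(2.23*m^3 + 1.35*m^2 - 2.71*m - 1.7)^2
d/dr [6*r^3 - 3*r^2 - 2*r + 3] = 18*r^2 - 6*r - 2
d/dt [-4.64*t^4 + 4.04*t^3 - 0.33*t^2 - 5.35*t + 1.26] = -18.56*t^3 + 12.12*t^2 - 0.66*t - 5.35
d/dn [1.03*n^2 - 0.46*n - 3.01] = 2.06*n - 0.46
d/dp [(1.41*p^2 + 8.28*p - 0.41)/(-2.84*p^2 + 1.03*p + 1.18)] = (24.9675*p^2 + 0.998799999999999*p + 10.1927)/(8.0656*p^4 - 5.8504*p^3 - 5.6415*p^2 + 2.4308*p + 1.3924)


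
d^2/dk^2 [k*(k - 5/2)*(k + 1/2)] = 6*k - 4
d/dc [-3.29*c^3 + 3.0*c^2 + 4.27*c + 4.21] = -9.87*c^2 + 6.0*c + 4.27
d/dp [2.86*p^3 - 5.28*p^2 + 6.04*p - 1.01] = 8.58*p^2 - 10.56*p + 6.04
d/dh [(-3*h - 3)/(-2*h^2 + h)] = 3*(-2*h^2 - 4*h + 1)/(h^2*(4*h^2 - 4*h + 1))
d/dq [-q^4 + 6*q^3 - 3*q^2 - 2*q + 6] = -4*q^3 + 18*q^2 - 6*q - 2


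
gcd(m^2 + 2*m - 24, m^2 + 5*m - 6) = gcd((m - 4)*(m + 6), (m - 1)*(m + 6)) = m + 6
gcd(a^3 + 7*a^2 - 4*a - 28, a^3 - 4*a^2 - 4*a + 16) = a^2 - 4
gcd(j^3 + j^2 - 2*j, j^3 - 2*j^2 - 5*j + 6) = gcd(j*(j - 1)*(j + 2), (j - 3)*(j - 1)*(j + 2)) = j^2 + j - 2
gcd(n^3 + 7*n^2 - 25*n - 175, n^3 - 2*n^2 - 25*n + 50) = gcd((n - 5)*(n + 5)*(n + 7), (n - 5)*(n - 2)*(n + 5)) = n^2 - 25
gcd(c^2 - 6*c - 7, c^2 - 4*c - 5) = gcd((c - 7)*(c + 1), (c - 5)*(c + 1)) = c + 1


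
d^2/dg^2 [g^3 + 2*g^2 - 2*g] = 6*g + 4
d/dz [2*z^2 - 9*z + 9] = 4*z - 9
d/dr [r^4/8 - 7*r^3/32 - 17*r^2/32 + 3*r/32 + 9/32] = r^3/2 - 21*r^2/32 - 17*r/16 + 3/32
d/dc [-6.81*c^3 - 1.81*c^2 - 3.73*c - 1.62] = -20.43*c^2 - 3.62*c - 3.73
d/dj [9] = 0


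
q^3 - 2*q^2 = q^2*(q - 2)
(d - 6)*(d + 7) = d^2 + d - 42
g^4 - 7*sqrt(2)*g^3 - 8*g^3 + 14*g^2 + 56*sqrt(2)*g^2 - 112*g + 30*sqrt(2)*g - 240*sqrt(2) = (g - 8)*(g - 5*sqrt(2))*(g - 3*sqrt(2))*(g + sqrt(2))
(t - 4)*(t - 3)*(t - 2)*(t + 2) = t^4 - 7*t^3 + 8*t^2 + 28*t - 48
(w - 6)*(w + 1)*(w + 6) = w^3 + w^2 - 36*w - 36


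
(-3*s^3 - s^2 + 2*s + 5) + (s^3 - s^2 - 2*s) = -2*s^3 - 2*s^2 + 5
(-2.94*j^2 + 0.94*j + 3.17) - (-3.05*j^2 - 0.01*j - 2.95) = 0.11*j^2 + 0.95*j + 6.12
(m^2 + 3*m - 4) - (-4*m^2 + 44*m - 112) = 5*m^2 - 41*m + 108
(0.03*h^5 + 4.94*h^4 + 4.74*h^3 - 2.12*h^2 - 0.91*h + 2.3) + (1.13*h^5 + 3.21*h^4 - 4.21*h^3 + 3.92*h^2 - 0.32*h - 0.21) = 1.16*h^5 + 8.15*h^4 + 0.53*h^3 + 1.8*h^2 - 1.23*h + 2.09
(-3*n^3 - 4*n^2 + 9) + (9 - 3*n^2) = -3*n^3 - 7*n^2 + 18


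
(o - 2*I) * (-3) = -3*o + 6*I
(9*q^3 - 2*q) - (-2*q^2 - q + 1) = 9*q^3 + 2*q^2 - q - 1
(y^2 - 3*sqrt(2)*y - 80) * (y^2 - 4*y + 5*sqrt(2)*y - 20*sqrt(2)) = y^4 - 4*y^3 + 2*sqrt(2)*y^3 - 110*y^2 - 8*sqrt(2)*y^2 - 400*sqrt(2)*y + 440*y + 1600*sqrt(2)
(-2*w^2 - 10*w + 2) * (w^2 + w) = -2*w^4 - 12*w^3 - 8*w^2 + 2*w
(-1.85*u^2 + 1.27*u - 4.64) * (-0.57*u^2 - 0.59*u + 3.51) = 1.0545*u^4 + 0.3676*u^3 - 4.598*u^2 + 7.1953*u - 16.2864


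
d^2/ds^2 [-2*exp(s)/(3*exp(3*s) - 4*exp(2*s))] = 8*(-9*exp(2*s) + 9*exp(s) - 4)*exp(-s)/(27*exp(3*s) - 108*exp(2*s) + 144*exp(s) - 64)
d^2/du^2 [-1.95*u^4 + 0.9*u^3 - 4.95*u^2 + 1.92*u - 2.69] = -23.4*u^2 + 5.4*u - 9.9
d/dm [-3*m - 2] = -3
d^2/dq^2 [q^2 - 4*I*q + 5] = 2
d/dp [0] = 0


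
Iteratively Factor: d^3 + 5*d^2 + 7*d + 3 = (d + 3)*(d^2 + 2*d + 1) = (d + 1)*(d + 3)*(d + 1)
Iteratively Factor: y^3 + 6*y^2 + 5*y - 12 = (y + 3)*(y^2 + 3*y - 4) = (y + 3)*(y + 4)*(y - 1)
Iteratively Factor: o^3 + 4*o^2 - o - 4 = (o + 4)*(o^2 - 1) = (o + 1)*(o + 4)*(o - 1)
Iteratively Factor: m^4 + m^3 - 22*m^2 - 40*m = (m)*(m^3 + m^2 - 22*m - 40) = m*(m - 5)*(m^2 + 6*m + 8) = m*(m - 5)*(m + 2)*(m + 4)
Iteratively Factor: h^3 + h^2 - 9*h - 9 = (h + 1)*(h^2 - 9) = (h + 1)*(h + 3)*(h - 3)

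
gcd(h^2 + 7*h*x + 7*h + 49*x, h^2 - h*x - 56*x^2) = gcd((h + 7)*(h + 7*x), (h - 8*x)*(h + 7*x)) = h + 7*x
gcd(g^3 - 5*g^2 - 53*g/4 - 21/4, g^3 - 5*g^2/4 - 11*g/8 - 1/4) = g + 1/2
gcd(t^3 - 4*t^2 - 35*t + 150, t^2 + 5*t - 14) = 1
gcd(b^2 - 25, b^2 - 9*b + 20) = b - 5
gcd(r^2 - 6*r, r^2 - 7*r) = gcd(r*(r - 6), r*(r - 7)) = r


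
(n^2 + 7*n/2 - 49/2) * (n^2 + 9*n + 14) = n^4 + 25*n^3/2 + 21*n^2 - 343*n/2 - 343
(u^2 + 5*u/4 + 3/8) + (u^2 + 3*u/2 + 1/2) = 2*u^2 + 11*u/4 + 7/8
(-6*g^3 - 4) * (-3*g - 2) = 18*g^4 + 12*g^3 + 12*g + 8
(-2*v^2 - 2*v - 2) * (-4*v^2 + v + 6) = 8*v^4 + 6*v^3 - 6*v^2 - 14*v - 12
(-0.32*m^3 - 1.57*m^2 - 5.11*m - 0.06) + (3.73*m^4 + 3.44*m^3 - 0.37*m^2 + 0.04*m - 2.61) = 3.73*m^4 + 3.12*m^3 - 1.94*m^2 - 5.07*m - 2.67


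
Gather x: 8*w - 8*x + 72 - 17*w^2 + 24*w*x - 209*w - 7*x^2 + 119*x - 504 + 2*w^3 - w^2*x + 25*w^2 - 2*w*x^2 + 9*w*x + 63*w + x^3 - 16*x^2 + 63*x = 2*w^3 + 8*w^2 - 138*w + x^3 + x^2*(-2*w - 23) + x*(-w^2 + 33*w + 174) - 432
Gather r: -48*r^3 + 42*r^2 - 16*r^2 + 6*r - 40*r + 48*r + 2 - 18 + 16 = -48*r^3 + 26*r^2 + 14*r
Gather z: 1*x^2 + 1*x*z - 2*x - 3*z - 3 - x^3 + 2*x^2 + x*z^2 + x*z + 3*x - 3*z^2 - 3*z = -x^3 + 3*x^2 + x + z^2*(x - 3) + z*(2*x - 6) - 3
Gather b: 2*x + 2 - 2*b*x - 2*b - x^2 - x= b*(-2*x - 2) - x^2 + x + 2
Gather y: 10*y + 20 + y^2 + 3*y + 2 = y^2 + 13*y + 22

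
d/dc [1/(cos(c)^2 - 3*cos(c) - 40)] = (2*cos(c) - 3)*sin(c)/(sin(c)^2 + 3*cos(c) + 39)^2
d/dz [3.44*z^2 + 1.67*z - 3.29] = 6.88*z + 1.67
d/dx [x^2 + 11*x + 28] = 2*x + 11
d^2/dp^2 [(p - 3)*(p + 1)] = 2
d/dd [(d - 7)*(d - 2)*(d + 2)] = 3*d^2 - 14*d - 4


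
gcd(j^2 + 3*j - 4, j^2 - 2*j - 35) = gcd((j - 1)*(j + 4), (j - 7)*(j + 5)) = 1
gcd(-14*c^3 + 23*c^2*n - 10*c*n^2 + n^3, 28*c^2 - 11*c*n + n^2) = 7*c - n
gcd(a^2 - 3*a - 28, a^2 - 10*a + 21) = a - 7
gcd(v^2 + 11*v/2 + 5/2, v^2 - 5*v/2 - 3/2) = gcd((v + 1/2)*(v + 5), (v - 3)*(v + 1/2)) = v + 1/2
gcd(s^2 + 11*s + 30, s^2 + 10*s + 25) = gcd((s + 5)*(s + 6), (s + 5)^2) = s + 5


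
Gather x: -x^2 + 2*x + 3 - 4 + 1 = -x^2 + 2*x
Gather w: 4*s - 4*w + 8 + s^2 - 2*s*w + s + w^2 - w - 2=s^2 + 5*s + w^2 + w*(-2*s - 5) + 6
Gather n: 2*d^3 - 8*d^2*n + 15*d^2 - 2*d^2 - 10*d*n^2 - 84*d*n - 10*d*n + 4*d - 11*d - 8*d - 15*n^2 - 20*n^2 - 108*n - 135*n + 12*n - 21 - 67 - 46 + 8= 2*d^3 + 13*d^2 - 15*d + n^2*(-10*d - 35) + n*(-8*d^2 - 94*d - 231) - 126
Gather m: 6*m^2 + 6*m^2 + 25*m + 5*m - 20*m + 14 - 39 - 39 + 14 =12*m^2 + 10*m - 50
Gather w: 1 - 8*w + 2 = 3 - 8*w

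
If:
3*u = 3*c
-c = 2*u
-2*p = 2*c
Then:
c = 0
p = 0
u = 0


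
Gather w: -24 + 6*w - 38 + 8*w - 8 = 14*w - 70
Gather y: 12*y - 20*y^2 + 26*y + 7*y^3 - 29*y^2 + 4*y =7*y^3 - 49*y^2 + 42*y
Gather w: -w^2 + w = -w^2 + w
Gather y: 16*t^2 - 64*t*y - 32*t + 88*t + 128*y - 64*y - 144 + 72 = 16*t^2 + 56*t + y*(64 - 64*t) - 72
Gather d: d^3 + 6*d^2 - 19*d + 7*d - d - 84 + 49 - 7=d^3 + 6*d^2 - 13*d - 42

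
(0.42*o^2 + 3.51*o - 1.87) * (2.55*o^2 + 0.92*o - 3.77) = 1.071*o^4 + 9.3369*o^3 - 3.1227*o^2 - 14.9531*o + 7.0499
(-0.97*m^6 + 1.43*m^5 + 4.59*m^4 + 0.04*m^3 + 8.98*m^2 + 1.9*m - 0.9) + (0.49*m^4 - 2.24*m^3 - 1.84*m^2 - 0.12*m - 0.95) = -0.97*m^6 + 1.43*m^5 + 5.08*m^4 - 2.2*m^3 + 7.14*m^2 + 1.78*m - 1.85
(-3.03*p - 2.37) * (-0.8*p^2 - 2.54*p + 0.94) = 2.424*p^3 + 9.5922*p^2 + 3.1716*p - 2.2278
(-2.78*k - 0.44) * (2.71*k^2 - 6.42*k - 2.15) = -7.5338*k^3 + 16.6552*k^2 + 8.8018*k + 0.946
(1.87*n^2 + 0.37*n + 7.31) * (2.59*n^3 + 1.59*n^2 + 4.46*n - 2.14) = 4.8433*n^5 + 3.9316*n^4 + 27.8614*n^3 + 9.2713*n^2 + 31.8108*n - 15.6434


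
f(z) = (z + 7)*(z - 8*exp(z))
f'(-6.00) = -5.04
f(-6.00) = -6.02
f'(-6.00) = -5.04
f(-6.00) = -6.02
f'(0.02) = -58.42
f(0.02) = -57.15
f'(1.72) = -423.81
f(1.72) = -374.58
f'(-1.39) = -8.95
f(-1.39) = -18.98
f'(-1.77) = -5.03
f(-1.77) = -16.38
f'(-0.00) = -57.00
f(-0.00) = -56.00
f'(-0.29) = -39.73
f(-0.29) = -42.11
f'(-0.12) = -49.15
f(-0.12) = -49.64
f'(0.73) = -136.46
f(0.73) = -122.68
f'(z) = z + (1 - 8*exp(z))*(z + 7) - 8*exp(z) = z - (z + 7)*(8*exp(z) - 1) - 8*exp(z)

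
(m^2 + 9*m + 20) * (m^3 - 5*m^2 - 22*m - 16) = m^5 + 4*m^4 - 47*m^3 - 314*m^2 - 584*m - 320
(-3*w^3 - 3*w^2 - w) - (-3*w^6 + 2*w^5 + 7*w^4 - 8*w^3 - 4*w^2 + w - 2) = 3*w^6 - 2*w^5 - 7*w^4 + 5*w^3 + w^2 - 2*w + 2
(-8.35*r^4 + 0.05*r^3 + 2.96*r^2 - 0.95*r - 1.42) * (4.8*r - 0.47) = -40.08*r^5 + 4.1645*r^4 + 14.1845*r^3 - 5.9512*r^2 - 6.3695*r + 0.6674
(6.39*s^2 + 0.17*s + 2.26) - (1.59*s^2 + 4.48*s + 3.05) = 4.8*s^2 - 4.31*s - 0.79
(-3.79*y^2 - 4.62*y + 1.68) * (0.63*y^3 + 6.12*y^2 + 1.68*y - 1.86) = -2.3877*y^5 - 26.1054*y^4 - 33.5832*y^3 + 9.5694*y^2 + 11.4156*y - 3.1248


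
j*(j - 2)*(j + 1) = j^3 - j^2 - 2*j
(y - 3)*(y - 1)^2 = y^3 - 5*y^2 + 7*y - 3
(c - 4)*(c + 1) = c^2 - 3*c - 4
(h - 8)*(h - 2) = h^2 - 10*h + 16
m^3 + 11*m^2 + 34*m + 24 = (m + 1)*(m + 4)*(m + 6)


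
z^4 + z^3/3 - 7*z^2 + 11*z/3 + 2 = (z - 2)*(z - 1)*(z + 1/3)*(z + 3)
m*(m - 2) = m^2 - 2*m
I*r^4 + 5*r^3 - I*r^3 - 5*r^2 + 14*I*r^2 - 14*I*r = r*(r - 7*I)*(r + 2*I)*(I*r - I)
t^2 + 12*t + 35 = (t + 5)*(t + 7)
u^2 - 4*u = u*(u - 4)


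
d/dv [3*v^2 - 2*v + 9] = 6*v - 2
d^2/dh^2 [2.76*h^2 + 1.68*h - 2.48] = 5.52000000000000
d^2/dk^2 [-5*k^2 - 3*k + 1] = -10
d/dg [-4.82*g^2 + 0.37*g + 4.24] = 0.37 - 9.64*g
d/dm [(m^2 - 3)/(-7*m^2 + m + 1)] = (m^2 - 40*m + 3)/(49*m^4 - 14*m^3 - 13*m^2 + 2*m + 1)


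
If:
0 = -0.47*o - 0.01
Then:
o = -0.02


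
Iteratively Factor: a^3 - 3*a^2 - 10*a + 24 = (a - 2)*(a^2 - a - 12) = (a - 2)*(a + 3)*(a - 4)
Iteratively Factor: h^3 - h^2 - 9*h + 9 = (h + 3)*(h^2 - 4*h + 3) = (h - 3)*(h + 3)*(h - 1)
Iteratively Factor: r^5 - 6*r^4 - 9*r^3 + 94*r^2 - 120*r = (r - 2)*(r^4 - 4*r^3 - 17*r^2 + 60*r) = r*(r - 2)*(r^3 - 4*r^2 - 17*r + 60) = r*(r - 5)*(r - 2)*(r^2 + r - 12) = r*(r - 5)*(r - 2)*(r + 4)*(r - 3)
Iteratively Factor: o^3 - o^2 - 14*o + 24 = (o + 4)*(o^2 - 5*o + 6) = (o - 3)*(o + 4)*(o - 2)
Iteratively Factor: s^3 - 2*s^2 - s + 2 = (s + 1)*(s^2 - 3*s + 2) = (s - 1)*(s + 1)*(s - 2)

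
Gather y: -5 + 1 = -4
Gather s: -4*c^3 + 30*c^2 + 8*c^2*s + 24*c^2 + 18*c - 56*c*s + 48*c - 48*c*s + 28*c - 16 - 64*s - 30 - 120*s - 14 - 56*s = -4*c^3 + 54*c^2 + 94*c + s*(8*c^2 - 104*c - 240) - 60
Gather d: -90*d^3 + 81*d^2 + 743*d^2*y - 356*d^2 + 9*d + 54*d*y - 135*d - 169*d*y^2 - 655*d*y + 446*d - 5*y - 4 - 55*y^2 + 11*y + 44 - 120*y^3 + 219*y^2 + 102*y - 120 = -90*d^3 + d^2*(743*y - 275) + d*(-169*y^2 - 601*y + 320) - 120*y^3 + 164*y^2 + 108*y - 80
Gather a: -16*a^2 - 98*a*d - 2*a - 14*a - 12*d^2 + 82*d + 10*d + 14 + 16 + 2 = -16*a^2 + a*(-98*d - 16) - 12*d^2 + 92*d + 32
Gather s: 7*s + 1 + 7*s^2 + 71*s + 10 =7*s^2 + 78*s + 11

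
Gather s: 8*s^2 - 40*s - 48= 8*s^2 - 40*s - 48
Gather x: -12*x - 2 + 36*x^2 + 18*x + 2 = 36*x^2 + 6*x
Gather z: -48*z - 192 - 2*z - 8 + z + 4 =-49*z - 196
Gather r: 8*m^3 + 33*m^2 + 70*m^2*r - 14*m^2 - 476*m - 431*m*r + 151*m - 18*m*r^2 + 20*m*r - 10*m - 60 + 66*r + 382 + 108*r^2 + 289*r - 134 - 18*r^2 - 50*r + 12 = 8*m^3 + 19*m^2 - 335*m + r^2*(90 - 18*m) + r*(70*m^2 - 411*m + 305) + 200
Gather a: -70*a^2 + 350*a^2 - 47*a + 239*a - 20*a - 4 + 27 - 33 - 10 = 280*a^2 + 172*a - 20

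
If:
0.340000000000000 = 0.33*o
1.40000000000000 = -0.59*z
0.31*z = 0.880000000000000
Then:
No Solution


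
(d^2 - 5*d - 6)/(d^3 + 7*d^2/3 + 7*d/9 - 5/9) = 9*(d - 6)/(9*d^2 + 12*d - 5)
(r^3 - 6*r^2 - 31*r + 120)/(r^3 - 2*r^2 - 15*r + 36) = (r^2 - 3*r - 40)/(r^2 + r - 12)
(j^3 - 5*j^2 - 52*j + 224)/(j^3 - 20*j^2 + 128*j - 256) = (j + 7)/(j - 8)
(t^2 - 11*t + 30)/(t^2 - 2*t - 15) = (t - 6)/(t + 3)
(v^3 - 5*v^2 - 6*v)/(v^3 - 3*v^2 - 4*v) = (v - 6)/(v - 4)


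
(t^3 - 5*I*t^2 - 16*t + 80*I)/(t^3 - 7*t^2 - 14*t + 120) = (t^2 - t*(4 + 5*I) + 20*I)/(t^2 - 11*t + 30)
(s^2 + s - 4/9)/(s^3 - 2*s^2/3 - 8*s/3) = (s - 1/3)/(s*(s - 2))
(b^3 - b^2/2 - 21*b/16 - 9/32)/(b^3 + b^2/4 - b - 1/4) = (8*b^2 - 6*b - 9)/(8*(b^2 - 1))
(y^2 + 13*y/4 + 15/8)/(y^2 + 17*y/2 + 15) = (y + 3/4)/(y + 6)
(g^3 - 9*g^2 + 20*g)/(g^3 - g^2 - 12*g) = (g - 5)/(g + 3)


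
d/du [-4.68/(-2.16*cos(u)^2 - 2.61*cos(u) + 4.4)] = (20.2176*cos(u) + 12.2148)*sin(u)/(2.16*cos(u)^2 + 2.61*cos(u) - 4.4)^2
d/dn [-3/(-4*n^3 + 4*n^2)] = 3*(2 - 3*n)/(4*n^3*(n - 1)^2)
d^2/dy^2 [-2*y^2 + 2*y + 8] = -4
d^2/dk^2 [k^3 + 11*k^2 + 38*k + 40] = 6*k + 22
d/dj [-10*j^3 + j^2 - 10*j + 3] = -30*j^2 + 2*j - 10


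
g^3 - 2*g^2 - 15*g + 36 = (g - 3)^2*(g + 4)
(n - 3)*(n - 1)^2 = n^3 - 5*n^2 + 7*n - 3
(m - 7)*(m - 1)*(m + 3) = m^3 - 5*m^2 - 17*m + 21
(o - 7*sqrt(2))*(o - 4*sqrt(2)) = o^2 - 11*sqrt(2)*o + 56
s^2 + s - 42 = (s - 6)*(s + 7)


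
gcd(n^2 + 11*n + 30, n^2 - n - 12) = 1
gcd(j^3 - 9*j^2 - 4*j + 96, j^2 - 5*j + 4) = j - 4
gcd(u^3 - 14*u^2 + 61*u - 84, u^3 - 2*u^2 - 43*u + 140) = u - 4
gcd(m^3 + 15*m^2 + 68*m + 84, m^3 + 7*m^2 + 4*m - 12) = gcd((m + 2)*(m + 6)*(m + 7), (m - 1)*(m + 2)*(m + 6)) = m^2 + 8*m + 12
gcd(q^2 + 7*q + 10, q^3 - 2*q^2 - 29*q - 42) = q + 2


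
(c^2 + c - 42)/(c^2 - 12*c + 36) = (c + 7)/(c - 6)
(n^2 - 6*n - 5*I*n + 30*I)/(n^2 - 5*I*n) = (n - 6)/n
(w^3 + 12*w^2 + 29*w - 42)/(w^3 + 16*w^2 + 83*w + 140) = (w^2 + 5*w - 6)/(w^2 + 9*w + 20)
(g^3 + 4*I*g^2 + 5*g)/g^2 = g + 4*I + 5/g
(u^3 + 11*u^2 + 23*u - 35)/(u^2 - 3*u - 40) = (u^2 + 6*u - 7)/(u - 8)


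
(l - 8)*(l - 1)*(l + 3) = l^3 - 6*l^2 - 19*l + 24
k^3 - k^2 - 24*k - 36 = (k - 6)*(k + 2)*(k + 3)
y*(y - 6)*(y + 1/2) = y^3 - 11*y^2/2 - 3*y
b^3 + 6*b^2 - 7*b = b*(b - 1)*(b + 7)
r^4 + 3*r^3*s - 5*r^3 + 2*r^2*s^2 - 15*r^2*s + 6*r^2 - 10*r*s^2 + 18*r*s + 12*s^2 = (r - 3)*(r - 2)*(r + s)*(r + 2*s)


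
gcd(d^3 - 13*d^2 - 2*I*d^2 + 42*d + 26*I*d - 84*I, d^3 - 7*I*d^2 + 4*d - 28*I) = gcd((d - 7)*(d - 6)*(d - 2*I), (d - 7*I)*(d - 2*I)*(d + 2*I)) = d - 2*I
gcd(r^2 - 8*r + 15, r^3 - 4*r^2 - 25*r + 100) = r - 5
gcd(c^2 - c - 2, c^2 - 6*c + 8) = c - 2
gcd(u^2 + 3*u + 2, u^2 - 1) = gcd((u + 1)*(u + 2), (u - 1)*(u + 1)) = u + 1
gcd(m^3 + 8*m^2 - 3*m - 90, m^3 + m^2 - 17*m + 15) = m^2 + 2*m - 15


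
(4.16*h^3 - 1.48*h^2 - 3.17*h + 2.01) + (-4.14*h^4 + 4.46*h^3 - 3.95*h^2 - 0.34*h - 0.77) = -4.14*h^4 + 8.62*h^3 - 5.43*h^2 - 3.51*h + 1.24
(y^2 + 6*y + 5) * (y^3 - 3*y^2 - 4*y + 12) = y^5 + 3*y^4 - 17*y^3 - 27*y^2 + 52*y + 60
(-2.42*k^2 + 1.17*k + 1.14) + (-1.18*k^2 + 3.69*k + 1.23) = -3.6*k^2 + 4.86*k + 2.37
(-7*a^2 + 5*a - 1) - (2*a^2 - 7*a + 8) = -9*a^2 + 12*a - 9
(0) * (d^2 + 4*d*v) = 0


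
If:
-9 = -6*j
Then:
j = 3/2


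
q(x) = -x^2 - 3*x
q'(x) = -2*x - 3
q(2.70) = -15.39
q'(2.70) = -8.40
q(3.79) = -25.73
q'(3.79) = -10.58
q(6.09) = -55.36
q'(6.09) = -15.18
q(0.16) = -0.51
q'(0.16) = -3.32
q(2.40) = -12.96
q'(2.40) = -7.80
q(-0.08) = 0.23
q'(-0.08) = -2.84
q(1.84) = -8.91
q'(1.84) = -6.68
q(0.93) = -3.65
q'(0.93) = -4.86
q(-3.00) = 0.00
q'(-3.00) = 3.00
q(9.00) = -108.00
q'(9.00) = -21.00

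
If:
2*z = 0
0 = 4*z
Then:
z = 0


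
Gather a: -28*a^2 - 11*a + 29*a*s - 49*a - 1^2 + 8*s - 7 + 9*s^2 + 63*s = -28*a^2 + a*(29*s - 60) + 9*s^2 + 71*s - 8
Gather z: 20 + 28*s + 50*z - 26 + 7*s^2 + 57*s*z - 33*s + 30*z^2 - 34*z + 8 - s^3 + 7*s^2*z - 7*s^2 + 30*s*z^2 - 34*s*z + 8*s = -s^3 + 3*s + z^2*(30*s + 30) + z*(7*s^2 + 23*s + 16) + 2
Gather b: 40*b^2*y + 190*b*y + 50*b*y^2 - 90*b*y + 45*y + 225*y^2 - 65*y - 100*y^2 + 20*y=40*b^2*y + b*(50*y^2 + 100*y) + 125*y^2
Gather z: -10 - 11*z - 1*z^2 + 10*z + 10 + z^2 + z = 0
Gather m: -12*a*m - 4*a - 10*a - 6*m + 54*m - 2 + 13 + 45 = -14*a + m*(48 - 12*a) + 56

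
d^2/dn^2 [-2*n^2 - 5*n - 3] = -4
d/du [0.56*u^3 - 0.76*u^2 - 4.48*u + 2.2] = 1.68*u^2 - 1.52*u - 4.48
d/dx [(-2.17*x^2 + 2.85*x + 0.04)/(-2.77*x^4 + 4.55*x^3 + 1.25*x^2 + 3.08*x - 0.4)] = (-12.0218*x^5 + 33.557*x^4 - 25.4918*x^3 - 10.7921*x^2 + 1.636*x - 1.2632)/(7.6729*x^8 - 25.207*x^7 + 13.7775*x^6 - 5.6882*x^5 + 31.8065*x^4 + 4.06*x^3 + 8.4864*x^2 - 2.464*x + 0.16)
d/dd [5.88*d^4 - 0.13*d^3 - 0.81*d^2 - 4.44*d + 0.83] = 23.52*d^3 - 0.39*d^2 - 1.62*d - 4.44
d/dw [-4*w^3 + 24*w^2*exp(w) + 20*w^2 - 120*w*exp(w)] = 24*w^2*exp(w) - 12*w^2 - 72*w*exp(w) + 40*w - 120*exp(w)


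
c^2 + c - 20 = (c - 4)*(c + 5)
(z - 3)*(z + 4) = z^2 + z - 12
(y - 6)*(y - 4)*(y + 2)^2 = y^4 - 6*y^3 - 12*y^2 + 56*y + 96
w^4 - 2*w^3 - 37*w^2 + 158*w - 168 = (w - 4)*(w - 3)*(w - 2)*(w + 7)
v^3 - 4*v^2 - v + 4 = (v - 4)*(v - 1)*(v + 1)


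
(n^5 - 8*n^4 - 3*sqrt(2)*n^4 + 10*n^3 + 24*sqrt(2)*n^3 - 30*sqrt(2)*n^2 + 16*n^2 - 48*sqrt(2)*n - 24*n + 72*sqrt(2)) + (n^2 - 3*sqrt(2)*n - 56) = n^5 - 8*n^4 - 3*sqrt(2)*n^4 + 10*n^3 + 24*sqrt(2)*n^3 - 30*sqrt(2)*n^2 + 17*n^2 - 51*sqrt(2)*n - 24*n - 56 + 72*sqrt(2)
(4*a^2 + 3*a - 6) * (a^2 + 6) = 4*a^4 + 3*a^3 + 18*a^2 + 18*a - 36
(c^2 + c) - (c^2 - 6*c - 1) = 7*c + 1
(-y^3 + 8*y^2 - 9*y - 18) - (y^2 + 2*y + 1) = -y^3 + 7*y^2 - 11*y - 19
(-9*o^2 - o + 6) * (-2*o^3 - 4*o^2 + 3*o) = 18*o^5 + 38*o^4 - 35*o^3 - 27*o^2 + 18*o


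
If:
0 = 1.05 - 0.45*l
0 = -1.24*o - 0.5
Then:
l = 2.33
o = -0.40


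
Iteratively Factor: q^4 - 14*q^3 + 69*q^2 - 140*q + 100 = (q - 2)*(q^3 - 12*q^2 + 45*q - 50) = (q - 5)*(q - 2)*(q^2 - 7*q + 10) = (q - 5)*(q - 2)^2*(q - 5)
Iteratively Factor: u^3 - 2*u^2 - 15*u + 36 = (u - 3)*(u^2 + u - 12) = (u - 3)^2*(u + 4)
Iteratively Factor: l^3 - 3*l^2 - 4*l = (l + 1)*(l^2 - 4*l) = l*(l + 1)*(l - 4)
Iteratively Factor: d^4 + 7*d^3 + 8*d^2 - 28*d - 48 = (d + 4)*(d^3 + 3*d^2 - 4*d - 12) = (d + 3)*(d + 4)*(d^2 - 4) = (d + 2)*(d + 3)*(d + 4)*(d - 2)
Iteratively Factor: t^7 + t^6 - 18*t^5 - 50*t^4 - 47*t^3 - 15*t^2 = (t + 1)*(t^6 - 18*t^4 - 32*t^3 - 15*t^2) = t*(t + 1)*(t^5 - 18*t^3 - 32*t^2 - 15*t) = t*(t + 1)^2*(t^4 - t^3 - 17*t^2 - 15*t) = t*(t + 1)^2*(t + 3)*(t^3 - 4*t^2 - 5*t) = t^2*(t + 1)^2*(t + 3)*(t^2 - 4*t - 5) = t^2*(t - 5)*(t + 1)^2*(t + 3)*(t + 1)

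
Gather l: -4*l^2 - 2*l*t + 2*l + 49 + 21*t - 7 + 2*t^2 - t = -4*l^2 + l*(2 - 2*t) + 2*t^2 + 20*t + 42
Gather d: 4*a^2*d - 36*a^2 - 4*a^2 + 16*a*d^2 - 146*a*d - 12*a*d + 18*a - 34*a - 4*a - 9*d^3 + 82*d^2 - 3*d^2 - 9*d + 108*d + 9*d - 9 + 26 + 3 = -40*a^2 - 20*a - 9*d^3 + d^2*(16*a + 79) + d*(4*a^2 - 158*a + 108) + 20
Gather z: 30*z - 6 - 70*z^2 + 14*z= -70*z^2 + 44*z - 6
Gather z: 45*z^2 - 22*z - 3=45*z^2 - 22*z - 3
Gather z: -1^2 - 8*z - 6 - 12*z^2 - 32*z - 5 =-12*z^2 - 40*z - 12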